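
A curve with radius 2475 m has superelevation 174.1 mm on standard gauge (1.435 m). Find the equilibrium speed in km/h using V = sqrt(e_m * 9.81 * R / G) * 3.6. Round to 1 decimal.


Convert cant: e = 174.1 mm = 0.1741 m
V_ms = sqrt(0.1741 * 9.81 * 2475 / 1.435)
V_ms = sqrt(2945.717404) = 54.2745 m/s
V = 54.2745 * 3.6 = 195.4 km/h

195.4


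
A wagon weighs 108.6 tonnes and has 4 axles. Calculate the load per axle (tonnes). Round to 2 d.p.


Load per axle = total weight / number of axles
Load = 108.6 / 4
Load = 27.15 tonnes

27.15


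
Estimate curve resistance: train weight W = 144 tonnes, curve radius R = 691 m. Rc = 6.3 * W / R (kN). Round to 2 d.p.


Rc = 6.3 * W / R
Rc = 6.3 * 144 / 691
Rc = 907.2 / 691
Rc = 1.31 kN

1.31


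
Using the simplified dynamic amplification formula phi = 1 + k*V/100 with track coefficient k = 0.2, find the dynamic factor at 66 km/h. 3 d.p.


phi = 1 + k * V / 100
phi = 1 + 0.2 * 66 / 100
phi = 1 + 0.132
phi = 1.132

1.132


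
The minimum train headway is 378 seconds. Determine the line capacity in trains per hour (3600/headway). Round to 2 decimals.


Capacity = 3600 / headway
Capacity = 3600 / 378
Capacity = 9.52 trains/hour

9.52


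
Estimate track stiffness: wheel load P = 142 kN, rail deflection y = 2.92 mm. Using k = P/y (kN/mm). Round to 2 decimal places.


Track stiffness k = P / y
k = 142 / 2.92
k = 48.63 kN/mm

48.63


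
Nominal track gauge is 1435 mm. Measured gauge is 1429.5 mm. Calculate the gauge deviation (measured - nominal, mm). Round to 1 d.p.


Deviation = measured - nominal
Deviation = 1429.5 - 1435
Deviation = -5.5 mm

-5.5


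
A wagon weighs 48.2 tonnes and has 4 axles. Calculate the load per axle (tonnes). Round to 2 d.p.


Load per axle = total weight / number of axles
Load = 48.2 / 4
Load = 12.05 tonnes

12.05


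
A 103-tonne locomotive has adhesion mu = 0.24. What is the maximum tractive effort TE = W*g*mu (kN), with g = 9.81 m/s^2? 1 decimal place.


TE_max = W * g * mu
TE_max = 103 * 9.81 * 0.24
TE_max = 1010.43 * 0.24
TE_max = 242.5 kN

242.5


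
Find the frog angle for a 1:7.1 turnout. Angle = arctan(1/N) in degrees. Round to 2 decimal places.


1/N = 1/7.1 = 0.140845
angle = arctan(0.140845) = 0.139925 rad
angle = 0.139925 * 180/pi = 8.02 degrees

8.02


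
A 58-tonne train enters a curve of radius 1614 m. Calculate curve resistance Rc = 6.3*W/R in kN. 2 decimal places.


Rc = 6.3 * W / R
Rc = 6.3 * 58 / 1614
Rc = 365.4 / 1614
Rc = 0.23 kN

0.23


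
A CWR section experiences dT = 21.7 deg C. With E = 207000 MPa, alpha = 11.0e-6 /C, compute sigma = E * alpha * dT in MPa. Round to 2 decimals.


sigma = E * alpha * dT
sigma = 207000 * 11.0e-6 * 21.7
sigma = 2.277 * 21.7
sigma = 49.41 MPa

49.41


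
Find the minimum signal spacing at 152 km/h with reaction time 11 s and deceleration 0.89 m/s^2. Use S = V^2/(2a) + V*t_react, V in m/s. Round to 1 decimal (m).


V = 152 / 3.6 = 42.2222 m/s
Braking distance = 42.2222^2 / (2*0.89) = 1001.5259 m
Sighting distance = 42.2222 * 11 = 464.4444 m
S = 1001.5259 + 464.4444 = 1466.0 m

1466.0


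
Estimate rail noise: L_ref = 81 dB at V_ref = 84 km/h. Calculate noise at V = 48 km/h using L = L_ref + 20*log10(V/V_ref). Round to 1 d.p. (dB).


V/V_ref = 48 / 84 = 0.571429
log10(0.571429) = -0.243038
20 * -0.243038 = -4.8608
L = 81 + -4.8608 = 76.1 dB

76.1


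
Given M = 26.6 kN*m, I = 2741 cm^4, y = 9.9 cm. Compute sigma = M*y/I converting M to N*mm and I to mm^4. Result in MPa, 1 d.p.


Convert units:
M = 26.6 kN*m = 26600000 N*mm
y = 9.9 cm = 99 mm
I = 2741 cm^4 = 27410000 mm^4
sigma = 26600000 * 99 / 27410000
sigma = 96.1 MPa

96.1


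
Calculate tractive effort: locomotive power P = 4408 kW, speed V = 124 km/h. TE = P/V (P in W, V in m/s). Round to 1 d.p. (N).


Convert: P = 4408 kW = 4408000 W
V = 124 / 3.6 = 34.4444 m/s
TE = 4408000 / 34.4444
TE = 127974.2 N

127974.2


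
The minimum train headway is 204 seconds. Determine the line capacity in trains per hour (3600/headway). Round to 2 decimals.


Capacity = 3600 / headway
Capacity = 3600 / 204
Capacity = 17.65 trains/hour

17.65


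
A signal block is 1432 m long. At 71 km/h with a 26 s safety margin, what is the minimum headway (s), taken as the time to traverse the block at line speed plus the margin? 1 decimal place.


V = 71 / 3.6 = 19.7222 m/s
Block traversal time = 1432 / 19.7222 = 72.6085 s
Headway = 72.6085 + 26
Headway = 98.6 s

98.6


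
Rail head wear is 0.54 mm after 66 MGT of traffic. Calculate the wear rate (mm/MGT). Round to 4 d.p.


Wear rate = total wear / cumulative tonnage
Rate = 0.54 / 66
Rate = 0.0082 mm/MGT

0.0082


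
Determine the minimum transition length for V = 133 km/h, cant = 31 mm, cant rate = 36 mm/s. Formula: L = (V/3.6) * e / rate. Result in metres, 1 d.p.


Convert speed: V = 133 / 3.6 = 36.9444 m/s
L = 36.9444 * 31 / 36
L = 1145.2778 / 36
L = 31.8 m

31.8


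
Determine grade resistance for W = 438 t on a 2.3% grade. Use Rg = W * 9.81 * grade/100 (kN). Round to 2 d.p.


Rg = W * 9.81 * grade / 100
Rg = 438 * 9.81 * 2.3 / 100
Rg = 4296.78 * 0.023
Rg = 98.83 kN

98.83


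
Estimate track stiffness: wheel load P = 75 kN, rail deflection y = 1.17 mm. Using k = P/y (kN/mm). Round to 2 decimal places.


Track stiffness k = P / y
k = 75 / 1.17
k = 64.10 kN/mm

64.10


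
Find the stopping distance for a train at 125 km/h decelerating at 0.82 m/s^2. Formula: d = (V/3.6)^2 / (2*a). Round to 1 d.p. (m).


Convert speed: V = 125 / 3.6 = 34.7222 m/s
V^2 = 1205.6327
d = 1205.6327 / (2 * 0.82)
d = 1205.6327 / 1.64
d = 735.1 m

735.1


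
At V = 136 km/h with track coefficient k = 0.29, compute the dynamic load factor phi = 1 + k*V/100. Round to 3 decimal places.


phi = 1 + k * V / 100
phi = 1 + 0.29 * 136 / 100
phi = 1 + 0.3944
phi = 1.394

1.394


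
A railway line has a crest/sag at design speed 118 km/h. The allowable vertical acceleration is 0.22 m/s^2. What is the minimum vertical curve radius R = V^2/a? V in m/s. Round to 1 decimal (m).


Convert speed: V = 118 / 3.6 = 32.7778 m/s
V^2 = 1074.3827 m^2/s^2
R_v = 1074.3827 / 0.22
R_v = 4883.6 m

4883.6


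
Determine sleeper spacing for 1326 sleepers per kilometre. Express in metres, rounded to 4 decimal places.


Spacing = 1000 m / number of sleepers
Spacing = 1000 / 1326
Spacing = 0.7541 m

0.7541


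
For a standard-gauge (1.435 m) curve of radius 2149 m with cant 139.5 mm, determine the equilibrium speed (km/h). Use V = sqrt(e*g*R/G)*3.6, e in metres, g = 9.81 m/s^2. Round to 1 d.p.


Convert cant: e = 139.5 mm = 0.1395 m
V_ms = sqrt(0.1395 * 9.81 * 2149 / 1.435)
V_ms = sqrt(2049.404707) = 45.2704 m/s
V = 45.2704 * 3.6 = 163.0 km/h

163.0


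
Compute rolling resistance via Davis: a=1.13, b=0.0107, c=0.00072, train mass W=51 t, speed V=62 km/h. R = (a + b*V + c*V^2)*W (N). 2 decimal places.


b*V = 0.0107 * 62 = 0.6634
c*V^2 = 0.00072 * 3844 = 2.76768
R_per_t = 1.13 + 0.6634 + 2.76768 = 4.56108 N/t
R_total = 4.56108 * 51 = 232.62 N

232.62


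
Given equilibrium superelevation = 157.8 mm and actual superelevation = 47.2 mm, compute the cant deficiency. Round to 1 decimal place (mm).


Cant deficiency = equilibrium cant - actual cant
CD = 157.8 - 47.2
CD = 110.6 mm

110.6


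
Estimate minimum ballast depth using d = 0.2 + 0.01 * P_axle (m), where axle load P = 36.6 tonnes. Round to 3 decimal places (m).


d = 0.2 + 0.01 * 36.6
d = 0.2 + 0.366
d = 0.566 m

0.566


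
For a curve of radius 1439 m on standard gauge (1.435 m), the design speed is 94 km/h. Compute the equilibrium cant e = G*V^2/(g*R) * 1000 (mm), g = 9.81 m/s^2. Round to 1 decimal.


Convert speed: V = 94 / 3.6 = 26.1111 m/s
Apply formula: e = 1.435 * 26.1111^2 / (9.81 * 1439)
e = 1.435 * 681.7901 / 14116.59
e = 0.069306 m = 69.3 mm

69.3


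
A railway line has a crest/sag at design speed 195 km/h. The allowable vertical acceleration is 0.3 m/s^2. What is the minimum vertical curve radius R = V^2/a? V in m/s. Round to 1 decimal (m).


Convert speed: V = 195 / 3.6 = 54.1667 m/s
V^2 = 2934.0278 m^2/s^2
R_v = 2934.0278 / 0.3
R_v = 9780.1 m

9780.1


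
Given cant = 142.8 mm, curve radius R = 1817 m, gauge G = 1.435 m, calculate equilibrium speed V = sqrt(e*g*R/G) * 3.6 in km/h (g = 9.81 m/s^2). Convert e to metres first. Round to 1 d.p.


Convert cant: e = 142.8 mm = 0.1428 m
V_ms = sqrt(0.1428 * 9.81 * 1817 / 1.435)
V_ms = sqrt(1773.78199) = 42.1163 m/s
V = 42.1163 * 3.6 = 151.6 km/h

151.6


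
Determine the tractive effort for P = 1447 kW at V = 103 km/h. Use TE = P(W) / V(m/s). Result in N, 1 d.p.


Convert: P = 1447 kW = 1447000 W
V = 103 / 3.6 = 28.6111 m/s
TE = 1447000 / 28.6111
TE = 50574.8 N

50574.8


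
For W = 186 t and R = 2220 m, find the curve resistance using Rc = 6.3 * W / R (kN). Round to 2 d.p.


Rc = 6.3 * W / R
Rc = 6.3 * 186 / 2220
Rc = 1171.8 / 2220
Rc = 0.53 kN

0.53


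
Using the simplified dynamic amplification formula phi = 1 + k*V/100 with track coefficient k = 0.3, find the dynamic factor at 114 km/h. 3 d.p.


phi = 1 + k * V / 100
phi = 1 + 0.3 * 114 / 100
phi = 1 + 0.342
phi = 1.342

1.342


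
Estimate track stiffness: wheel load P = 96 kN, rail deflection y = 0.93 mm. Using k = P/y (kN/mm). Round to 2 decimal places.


Track stiffness k = P / y
k = 96 / 0.93
k = 103.23 kN/mm

103.23


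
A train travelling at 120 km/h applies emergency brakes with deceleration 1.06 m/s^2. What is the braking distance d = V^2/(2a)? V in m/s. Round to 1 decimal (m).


Convert speed: V = 120 / 3.6 = 33.3333 m/s
V^2 = 1111.1111
d = 1111.1111 / (2 * 1.06)
d = 1111.1111 / 2.12
d = 524.1 m

524.1


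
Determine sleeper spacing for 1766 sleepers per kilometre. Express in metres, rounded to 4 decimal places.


Spacing = 1000 m / number of sleepers
Spacing = 1000 / 1766
Spacing = 0.5663 m

0.5663


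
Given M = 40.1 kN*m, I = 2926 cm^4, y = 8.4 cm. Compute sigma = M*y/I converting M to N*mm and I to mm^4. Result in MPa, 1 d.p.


Convert units:
M = 40.1 kN*m = 40100000 N*mm
y = 8.4 cm = 84 mm
I = 2926 cm^4 = 29260000 mm^4
sigma = 40100000 * 84 / 29260000
sigma = 115.1 MPa

115.1


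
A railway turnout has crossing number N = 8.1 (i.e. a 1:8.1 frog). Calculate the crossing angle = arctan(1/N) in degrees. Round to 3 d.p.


1/N = 1/8.1 = 0.123457
angle = arctan(0.123457) = 0.122835 rad
angle = 0.122835 * 180/pi = 7.038 degrees

7.038


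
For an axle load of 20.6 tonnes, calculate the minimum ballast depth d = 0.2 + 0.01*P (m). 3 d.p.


d = 0.2 + 0.01 * 20.6
d = 0.2 + 0.206
d = 0.406 m

0.406


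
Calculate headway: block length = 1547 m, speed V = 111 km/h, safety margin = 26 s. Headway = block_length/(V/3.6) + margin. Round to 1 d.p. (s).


V = 111 / 3.6 = 30.8333 m/s
Block traversal time = 1547 / 30.8333 = 50.173 s
Headway = 50.173 + 26
Headway = 76.2 s

76.2


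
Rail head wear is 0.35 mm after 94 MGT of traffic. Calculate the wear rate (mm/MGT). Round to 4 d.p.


Wear rate = total wear / cumulative tonnage
Rate = 0.35 / 94
Rate = 0.0037 mm/MGT

0.0037


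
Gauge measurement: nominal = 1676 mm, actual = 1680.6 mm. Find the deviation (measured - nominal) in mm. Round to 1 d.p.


Deviation = measured - nominal
Deviation = 1680.6 - 1676
Deviation = 4.6 mm

4.6


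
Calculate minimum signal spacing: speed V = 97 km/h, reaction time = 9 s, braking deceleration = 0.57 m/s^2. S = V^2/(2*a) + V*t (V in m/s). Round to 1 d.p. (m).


V = 97 / 3.6 = 26.9444 m/s
Braking distance = 26.9444^2 / (2*0.57) = 636.8448 m
Sighting distance = 26.9444 * 9 = 242.5 m
S = 636.8448 + 242.5 = 879.3 m

879.3


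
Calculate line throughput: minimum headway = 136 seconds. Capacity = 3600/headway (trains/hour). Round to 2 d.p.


Capacity = 3600 / headway
Capacity = 3600 / 136
Capacity = 26.47 trains/hour

26.47


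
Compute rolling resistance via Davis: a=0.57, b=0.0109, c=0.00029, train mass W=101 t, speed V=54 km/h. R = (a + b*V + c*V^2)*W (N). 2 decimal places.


b*V = 0.0109 * 54 = 0.5886
c*V^2 = 0.00029 * 2916 = 0.84564
R_per_t = 0.57 + 0.5886 + 0.84564 = 2.00424 N/t
R_total = 2.00424 * 101 = 202.43 N

202.43


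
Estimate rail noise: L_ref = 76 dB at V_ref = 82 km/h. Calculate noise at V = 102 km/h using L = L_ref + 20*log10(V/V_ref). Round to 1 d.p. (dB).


V/V_ref = 102 / 82 = 1.243902
log10(1.243902) = 0.094786
20 * 0.094786 = 1.8957
L = 76 + 1.8957 = 77.9 dB

77.9


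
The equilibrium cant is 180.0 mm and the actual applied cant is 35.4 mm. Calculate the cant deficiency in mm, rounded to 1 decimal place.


Cant deficiency = equilibrium cant - actual cant
CD = 180.0 - 35.4
CD = 144.6 mm

144.6


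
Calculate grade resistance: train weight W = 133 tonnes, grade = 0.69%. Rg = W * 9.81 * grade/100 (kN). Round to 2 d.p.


Rg = W * 9.81 * grade / 100
Rg = 133 * 9.81 * 0.69 / 100
Rg = 1304.73 * 0.0069
Rg = 9.00 kN

9.00


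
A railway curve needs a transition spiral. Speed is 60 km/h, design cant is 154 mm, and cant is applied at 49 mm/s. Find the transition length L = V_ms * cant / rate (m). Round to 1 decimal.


Convert speed: V = 60 / 3.6 = 16.6667 m/s
L = 16.6667 * 154 / 49
L = 2566.6667 / 49
L = 52.4 m

52.4


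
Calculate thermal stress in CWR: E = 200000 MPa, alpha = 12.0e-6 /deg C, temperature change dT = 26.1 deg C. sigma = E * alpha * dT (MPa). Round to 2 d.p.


sigma = E * alpha * dT
sigma = 200000 * 12.0e-6 * 26.1
sigma = 2.4 * 26.1
sigma = 62.64 MPa

62.64


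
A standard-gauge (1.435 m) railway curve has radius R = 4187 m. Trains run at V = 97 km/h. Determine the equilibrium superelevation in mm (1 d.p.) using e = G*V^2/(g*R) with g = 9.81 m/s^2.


Convert speed: V = 97 / 3.6 = 26.9444 m/s
Apply formula: e = 1.435 * 26.9444^2 / (9.81 * 4187)
e = 1.435 * 726.0031 / 41074.47
e = 0.025364 m = 25.4 mm

25.4


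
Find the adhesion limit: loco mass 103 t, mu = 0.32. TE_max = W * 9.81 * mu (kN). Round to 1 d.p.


TE_max = W * g * mu
TE_max = 103 * 9.81 * 0.32
TE_max = 1010.43 * 0.32
TE_max = 323.3 kN

323.3


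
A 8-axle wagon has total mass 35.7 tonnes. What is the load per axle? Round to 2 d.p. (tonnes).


Load per axle = total weight / number of axles
Load = 35.7 / 8
Load = 4.46 tonnes

4.46


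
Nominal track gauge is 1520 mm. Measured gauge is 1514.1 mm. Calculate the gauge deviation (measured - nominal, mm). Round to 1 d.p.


Deviation = measured - nominal
Deviation = 1514.1 - 1520
Deviation = -5.9 mm

-5.9


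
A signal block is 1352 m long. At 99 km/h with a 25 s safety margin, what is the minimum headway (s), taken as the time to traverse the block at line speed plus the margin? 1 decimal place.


V = 99 / 3.6 = 27.5 m/s
Block traversal time = 1352 / 27.5 = 49.1636 s
Headway = 49.1636 + 25
Headway = 74.2 s

74.2


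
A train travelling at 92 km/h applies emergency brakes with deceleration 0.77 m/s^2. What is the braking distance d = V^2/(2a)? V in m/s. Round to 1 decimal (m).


Convert speed: V = 92 / 3.6 = 25.5556 m/s
V^2 = 653.0864
d = 653.0864 / (2 * 0.77)
d = 653.0864 / 1.54
d = 424.1 m

424.1


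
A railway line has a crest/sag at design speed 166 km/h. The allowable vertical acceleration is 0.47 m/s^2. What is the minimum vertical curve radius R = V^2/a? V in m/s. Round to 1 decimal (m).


Convert speed: V = 166 / 3.6 = 46.1111 m/s
V^2 = 2126.2346 m^2/s^2
R_v = 2126.2346 / 0.47
R_v = 4523.9 m

4523.9


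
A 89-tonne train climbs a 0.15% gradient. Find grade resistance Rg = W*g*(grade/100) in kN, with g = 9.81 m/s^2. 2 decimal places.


Rg = W * 9.81 * grade / 100
Rg = 89 * 9.81 * 0.15 / 100
Rg = 873.09 * 0.0015
Rg = 1.31 kN

1.31


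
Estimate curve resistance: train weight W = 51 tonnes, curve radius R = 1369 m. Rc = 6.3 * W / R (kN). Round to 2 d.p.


Rc = 6.3 * W / R
Rc = 6.3 * 51 / 1369
Rc = 321.3 / 1369
Rc = 0.23 kN

0.23


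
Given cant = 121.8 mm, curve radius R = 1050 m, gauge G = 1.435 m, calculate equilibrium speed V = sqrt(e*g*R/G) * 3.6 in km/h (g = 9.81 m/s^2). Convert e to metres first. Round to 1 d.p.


Convert cant: e = 121.8 mm = 0.1218 m
V_ms = sqrt(0.1218 * 9.81 * 1050 / 1.435)
V_ms = sqrt(874.286341) = 29.5683 m/s
V = 29.5683 * 3.6 = 106.4 km/h

106.4


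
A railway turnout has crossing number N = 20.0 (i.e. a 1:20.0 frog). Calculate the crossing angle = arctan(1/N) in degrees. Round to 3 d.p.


1/N = 1/20.0 = 0.05
angle = arctan(0.05) = 0.049958 rad
angle = 0.049958 * 180/pi = 2.862 degrees

2.862


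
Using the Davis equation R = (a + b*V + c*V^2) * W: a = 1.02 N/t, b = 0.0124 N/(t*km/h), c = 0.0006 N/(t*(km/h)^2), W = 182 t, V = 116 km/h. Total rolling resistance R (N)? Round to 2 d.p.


b*V = 0.0124 * 116 = 1.4384
c*V^2 = 0.0006 * 13456 = 8.0736
R_per_t = 1.02 + 1.4384 + 8.0736 = 10.532 N/t
R_total = 10.532 * 182 = 1916.82 N

1916.82


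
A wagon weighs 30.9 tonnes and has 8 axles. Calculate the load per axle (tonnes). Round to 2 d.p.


Load per axle = total weight / number of axles
Load = 30.9 / 8
Load = 3.86 tonnes

3.86


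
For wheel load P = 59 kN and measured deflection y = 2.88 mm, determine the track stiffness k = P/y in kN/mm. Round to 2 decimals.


Track stiffness k = P / y
k = 59 / 2.88
k = 20.49 kN/mm

20.49


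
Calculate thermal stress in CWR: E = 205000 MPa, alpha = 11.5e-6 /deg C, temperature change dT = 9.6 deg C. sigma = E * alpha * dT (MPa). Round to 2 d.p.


sigma = E * alpha * dT
sigma = 205000 * 11.5e-6 * 9.6
sigma = 2.3575 * 9.6
sigma = 22.63 MPa

22.63


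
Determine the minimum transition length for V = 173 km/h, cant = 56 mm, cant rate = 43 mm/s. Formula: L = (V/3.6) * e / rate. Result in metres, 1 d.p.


Convert speed: V = 173 / 3.6 = 48.0556 m/s
L = 48.0556 * 56 / 43
L = 2691.1111 / 43
L = 62.6 m

62.6


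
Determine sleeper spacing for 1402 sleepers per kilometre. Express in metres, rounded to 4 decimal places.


Spacing = 1000 m / number of sleepers
Spacing = 1000 / 1402
Spacing = 0.7133 m

0.7133


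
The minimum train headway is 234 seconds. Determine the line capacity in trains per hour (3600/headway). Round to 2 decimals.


Capacity = 3600 / headway
Capacity = 3600 / 234
Capacity = 15.38 trains/hour

15.38


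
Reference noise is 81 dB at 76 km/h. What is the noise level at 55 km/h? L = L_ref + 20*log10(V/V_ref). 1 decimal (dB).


V/V_ref = 55 / 76 = 0.723684
log10(0.723684) = -0.140451
20 * -0.140451 = -2.809
L = 81 + -2.809 = 78.2 dB

78.2


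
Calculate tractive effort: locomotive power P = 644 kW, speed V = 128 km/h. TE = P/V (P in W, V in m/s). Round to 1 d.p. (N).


Convert: P = 644 kW = 644000 W
V = 128 / 3.6 = 35.5556 m/s
TE = 644000 / 35.5556
TE = 18112.5 N

18112.5


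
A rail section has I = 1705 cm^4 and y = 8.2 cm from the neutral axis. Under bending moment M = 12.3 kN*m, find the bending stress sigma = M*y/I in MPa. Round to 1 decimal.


Convert units:
M = 12.3 kN*m = 12300000 N*mm
y = 8.2 cm = 82 mm
I = 1705 cm^4 = 17050000 mm^4
sigma = 12300000 * 82 / 17050000
sigma = 59.2 MPa

59.2


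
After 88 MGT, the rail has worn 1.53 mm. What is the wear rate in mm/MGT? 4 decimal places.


Wear rate = total wear / cumulative tonnage
Rate = 1.53 / 88
Rate = 0.0174 mm/MGT

0.0174


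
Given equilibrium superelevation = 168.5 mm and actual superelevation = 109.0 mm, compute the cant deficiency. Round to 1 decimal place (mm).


Cant deficiency = equilibrium cant - actual cant
CD = 168.5 - 109.0
CD = 59.5 mm

59.5


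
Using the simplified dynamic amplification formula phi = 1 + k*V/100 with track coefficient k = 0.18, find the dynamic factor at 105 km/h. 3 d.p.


phi = 1 + k * V / 100
phi = 1 + 0.18 * 105 / 100
phi = 1 + 0.189
phi = 1.189

1.189


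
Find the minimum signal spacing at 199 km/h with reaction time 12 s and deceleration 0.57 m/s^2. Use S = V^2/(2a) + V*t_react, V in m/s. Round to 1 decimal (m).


V = 199 / 3.6 = 55.2778 m/s
Braking distance = 55.2778^2 / (2*0.57) = 2680.3796 m
Sighting distance = 55.2778 * 12 = 663.3333 m
S = 2680.3796 + 663.3333 = 3343.7 m

3343.7


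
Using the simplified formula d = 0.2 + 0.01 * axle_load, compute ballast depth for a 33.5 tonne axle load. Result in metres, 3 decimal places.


d = 0.2 + 0.01 * 33.5
d = 0.2 + 0.335
d = 0.535 m

0.535


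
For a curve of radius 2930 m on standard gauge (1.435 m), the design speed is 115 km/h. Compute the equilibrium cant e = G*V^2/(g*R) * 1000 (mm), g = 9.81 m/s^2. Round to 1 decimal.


Convert speed: V = 115 / 3.6 = 31.9444 m/s
Apply formula: e = 1.435 * 31.9444^2 / (9.81 * 2930)
e = 1.435 * 1020.4475 / 28743.3
e = 0.050946 m = 50.9 mm

50.9


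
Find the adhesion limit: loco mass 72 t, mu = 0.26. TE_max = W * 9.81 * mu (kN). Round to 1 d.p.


TE_max = W * g * mu
TE_max = 72 * 9.81 * 0.26
TE_max = 706.32 * 0.26
TE_max = 183.6 kN

183.6


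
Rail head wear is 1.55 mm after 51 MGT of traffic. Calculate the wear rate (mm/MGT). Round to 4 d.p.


Wear rate = total wear / cumulative tonnage
Rate = 1.55 / 51
Rate = 0.0304 mm/MGT

0.0304


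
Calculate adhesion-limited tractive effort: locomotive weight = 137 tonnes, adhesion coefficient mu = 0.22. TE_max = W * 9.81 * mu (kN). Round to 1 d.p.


TE_max = W * g * mu
TE_max = 137 * 9.81 * 0.22
TE_max = 1343.97 * 0.22
TE_max = 295.7 kN

295.7


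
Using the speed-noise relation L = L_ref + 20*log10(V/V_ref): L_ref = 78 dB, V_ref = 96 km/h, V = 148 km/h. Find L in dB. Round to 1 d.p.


V/V_ref = 148 / 96 = 1.541667
log10(1.541667) = 0.18799
20 * 0.18799 = 3.7598
L = 78 + 3.7598 = 81.8 dB

81.8


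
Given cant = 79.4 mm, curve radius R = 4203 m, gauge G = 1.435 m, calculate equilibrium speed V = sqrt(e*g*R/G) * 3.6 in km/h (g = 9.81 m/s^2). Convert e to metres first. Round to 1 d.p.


Convert cant: e = 79.4 mm = 0.0794 m
V_ms = sqrt(0.0794 * 9.81 * 4203 / 1.435)
V_ms = sqrt(2281.376684) = 47.7638 m/s
V = 47.7638 * 3.6 = 171.9 km/h

171.9


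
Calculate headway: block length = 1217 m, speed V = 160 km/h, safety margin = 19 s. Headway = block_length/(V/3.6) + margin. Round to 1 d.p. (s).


V = 160 / 3.6 = 44.4444 m/s
Block traversal time = 1217 / 44.4444 = 27.3825 s
Headway = 27.3825 + 19
Headway = 46.4 s

46.4


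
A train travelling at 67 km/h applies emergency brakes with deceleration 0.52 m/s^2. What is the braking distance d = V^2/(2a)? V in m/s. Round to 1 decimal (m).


Convert speed: V = 67 / 3.6 = 18.6111 m/s
V^2 = 346.3735
d = 346.3735 / (2 * 0.52)
d = 346.3735 / 1.04
d = 333.1 m

333.1


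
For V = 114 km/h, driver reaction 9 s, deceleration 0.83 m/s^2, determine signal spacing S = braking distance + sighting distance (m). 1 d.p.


V = 114 / 3.6 = 31.6667 m/s
Braking distance = 31.6667^2 / (2*0.83) = 604.083 m
Sighting distance = 31.6667 * 9 = 285.0 m
S = 604.083 + 285.0 = 889.1 m

889.1


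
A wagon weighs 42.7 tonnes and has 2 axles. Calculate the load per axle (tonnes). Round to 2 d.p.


Load per axle = total weight / number of axles
Load = 42.7 / 2
Load = 21.35 tonnes

21.35


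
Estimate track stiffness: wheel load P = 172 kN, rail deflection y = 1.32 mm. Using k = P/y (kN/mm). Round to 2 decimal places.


Track stiffness k = P / y
k = 172 / 1.32
k = 130.30 kN/mm

130.30


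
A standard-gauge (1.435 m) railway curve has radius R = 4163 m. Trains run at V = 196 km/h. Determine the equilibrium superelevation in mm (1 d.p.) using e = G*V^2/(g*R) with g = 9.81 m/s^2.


Convert speed: V = 196 / 3.6 = 54.4444 m/s
Apply formula: e = 1.435 * 54.4444^2 / (9.81 * 4163)
e = 1.435 * 2964.1975 / 40839.03
e = 0.104156 m = 104.2 mm

104.2


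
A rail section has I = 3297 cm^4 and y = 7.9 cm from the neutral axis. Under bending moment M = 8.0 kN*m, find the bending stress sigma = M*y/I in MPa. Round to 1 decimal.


Convert units:
M = 8.0 kN*m = 8000000 N*mm
y = 7.9 cm = 79 mm
I = 3297 cm^4 = 32970000 mm^4
sigma = 8000000 * 79 / 32970000
sigma = 19.2 MPa

19.2


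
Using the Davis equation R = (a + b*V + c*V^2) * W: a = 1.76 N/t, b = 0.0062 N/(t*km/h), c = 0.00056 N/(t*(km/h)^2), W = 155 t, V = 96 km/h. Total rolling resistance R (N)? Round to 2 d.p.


b*V = 0.0062 * 96 = 0.5952
c*V^2 = 0.00056 * 9216 = 5.16096
R_per_t = 1.76 + 0.5952 + 5.16096 = 7.51616 N/t
R_total = 7.51616 * 155 = 1165.00 N

1165.00


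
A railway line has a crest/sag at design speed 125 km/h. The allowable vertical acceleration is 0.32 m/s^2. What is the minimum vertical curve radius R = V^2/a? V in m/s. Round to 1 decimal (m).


Convert speed: V = 125 / 3.6 = 34.7222 m/s
V^2 = 1205.6327 m^2/s^2
R_v = 1205.6327 / 0.32
R_v = 3767.6 m

3767.6


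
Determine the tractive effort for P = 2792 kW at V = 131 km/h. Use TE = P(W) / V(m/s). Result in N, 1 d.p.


Convert: P = 2792 kW = 2792000 W
V = 131 / 3.6 = 36.3889 m/s
TE = 2792000 / 36.3889
TE = 76726.7 N

76726.7


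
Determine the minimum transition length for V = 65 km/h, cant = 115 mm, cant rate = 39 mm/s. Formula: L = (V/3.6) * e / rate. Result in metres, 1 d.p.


Convert speed: V = 65 / 3.6 = 18.0556 m/s
L = 18.0556 * 115 / 39
L = 2076.3889 / 39
L = 53.2 m

53.2


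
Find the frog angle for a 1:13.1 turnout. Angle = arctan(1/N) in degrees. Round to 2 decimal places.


1/N = 1/13.1 = 0.076336
angle = arctan(0.076336) = 0.076188 rad
angle = 0.076188 * 180/pi = 4.37 degrees

4.37


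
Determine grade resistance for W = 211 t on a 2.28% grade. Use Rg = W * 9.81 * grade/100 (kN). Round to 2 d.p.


Rg = W * 9.81 * grade / 100
Rg = 211 * 9.81 * 2.28 / 100
Rg = 2069.91 * 0.0228
Rg = 47.19 kN

47.19


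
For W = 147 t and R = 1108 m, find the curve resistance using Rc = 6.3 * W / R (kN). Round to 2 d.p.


Rc = 6.3 * W / R
Rc = 6.3 * 147 / 1108
Rc = 926.1 / 1108
Rc = 0.84 kN

0.84


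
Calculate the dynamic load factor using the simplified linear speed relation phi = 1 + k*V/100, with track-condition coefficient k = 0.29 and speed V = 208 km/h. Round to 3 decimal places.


phi = 1 + k * V / 100
phi = 1 + 0.29 * 208 / 100
phi = 1 + 0.6032
phi = 1.603

1.603


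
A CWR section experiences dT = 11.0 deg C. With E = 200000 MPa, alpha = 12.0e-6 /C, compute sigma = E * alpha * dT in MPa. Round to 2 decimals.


sigma = E * alpha * dT
sigma = 200000 * 12.0e-6 * 11.0
sigma = 2.4 * 11.0
sigma = 26.40 MPa

26.40


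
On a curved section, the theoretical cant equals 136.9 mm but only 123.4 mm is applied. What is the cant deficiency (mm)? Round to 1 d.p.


Cant deficiency = equilibrium cant - actual cant
CD = 136.9 - 123.4
CD = 13.5 mm

13.5


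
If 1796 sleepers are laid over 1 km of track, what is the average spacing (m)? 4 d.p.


Spacing = 1000 m / number of sleepers
Spacing = 1000 / 1796
Spacing = 0.5568 m

0.5568


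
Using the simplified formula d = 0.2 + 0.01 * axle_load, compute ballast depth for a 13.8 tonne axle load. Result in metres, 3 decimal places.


d = 0.2 + 0.01 * 13.8
d = 0.2 + 0.138
d = 0.338 m

0.338


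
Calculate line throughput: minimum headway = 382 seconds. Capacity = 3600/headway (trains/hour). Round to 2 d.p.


Capacity = 3600 / headway
Capacity = 3600 / 382
Capacity = 9.42 trains/hour

9.42


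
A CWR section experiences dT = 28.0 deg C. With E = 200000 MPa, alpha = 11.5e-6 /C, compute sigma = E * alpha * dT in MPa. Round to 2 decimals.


sigma = E * alpha * dT
sigma = 200000 * 11.5e-6 * 28.0
sigma = 2.3 * 28.0
sigma = 64.40 MPa

64.40


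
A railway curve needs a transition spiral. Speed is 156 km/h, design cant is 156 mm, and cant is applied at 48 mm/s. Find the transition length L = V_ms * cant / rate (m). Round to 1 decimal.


Convert speed: V = 156 / 3.6 = 43.3333 m/s
L = 43.3333 * 156 / 48
L = 6760.0 / 48
L = 140.8 m

140.8


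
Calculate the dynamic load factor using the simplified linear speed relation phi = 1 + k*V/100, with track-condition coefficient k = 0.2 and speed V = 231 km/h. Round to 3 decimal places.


phi = 1 + k * V / 100
phi = 1 + 0.2 * 231 / 100
phi = 1 + 0.462
phi = 1.462

1.462


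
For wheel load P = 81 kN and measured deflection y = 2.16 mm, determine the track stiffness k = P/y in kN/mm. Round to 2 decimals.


Track stiffness k = P / y
k = 81 / 2.16
k = 37.50 kN/mm

37.50


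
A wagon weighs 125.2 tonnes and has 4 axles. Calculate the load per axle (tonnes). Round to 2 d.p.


Load per axle = total weight / number of axles
Load = 125.2 / 4
Load = 31.30 tonnes

31.30


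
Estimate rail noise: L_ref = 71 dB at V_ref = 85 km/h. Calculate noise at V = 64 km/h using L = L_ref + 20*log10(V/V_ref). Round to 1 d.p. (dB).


V/V_ref = 64 / 85 = 0.752941
log10(0.752941) = -0.123239
20 * -0.123239 = -2.4648
L = 71 + -2.4648 = 68.5 dB

68.5


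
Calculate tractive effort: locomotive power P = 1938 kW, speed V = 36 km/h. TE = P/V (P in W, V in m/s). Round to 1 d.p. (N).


Convert: P = 1938 kW = 1938000 W
V = 36 / 3.6 = 10.0 m/s
TE = 1938000 / 10.0
TE = 193800.0 N

193800.0


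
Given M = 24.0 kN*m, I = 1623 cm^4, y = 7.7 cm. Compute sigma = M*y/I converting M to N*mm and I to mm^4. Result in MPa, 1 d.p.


Convert units:
M = 24.0 kN*m = 24000000 N*mm
y = 7.7 cm = 77 mm
I = 1623 cm^4 = 16230000 mm^4
sigma = 24000000 * 77 / 16230000
sigma = 113.9 MPa

113.9


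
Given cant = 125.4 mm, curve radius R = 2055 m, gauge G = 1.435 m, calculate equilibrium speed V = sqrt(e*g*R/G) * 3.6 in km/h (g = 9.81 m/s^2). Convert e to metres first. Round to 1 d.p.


Convert cant: e = 125.4 mm = 0.1254 m
V_ms = sqrt(0.1254 * 9.81 * 2055 / 1.435)
V_ms = sqrt(1761.677749) = 41.9723 m/s
V = 41.9723 * 3.6 = 151.1 km/h

151.1


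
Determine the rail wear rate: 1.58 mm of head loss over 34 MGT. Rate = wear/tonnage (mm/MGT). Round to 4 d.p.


Wear rate = total wear / cumulative tonnage
Rate = 1.58 / 34
Rate = 0.0465 mm/MGT

0.0465


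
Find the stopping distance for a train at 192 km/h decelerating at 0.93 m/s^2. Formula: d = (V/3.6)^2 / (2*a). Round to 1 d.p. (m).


Convert speed: V = 192 / 3.6 = 53.3333 m/s
V^2 = 2844.4444
d = 2844.4444 / (2 * 0.93)
d = 2844.4444 / 1.86
d = 1529.3 m

1529.3


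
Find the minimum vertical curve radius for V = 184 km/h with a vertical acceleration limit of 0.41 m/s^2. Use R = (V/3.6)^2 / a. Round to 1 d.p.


Convert speed: V = 184 / 3.6 = 51.1111 m/s
V^2 = 2612.3457 m^2/s^2
R_v = 2612.3457 / 0.41
R_v = 6371.6 m

6371.6


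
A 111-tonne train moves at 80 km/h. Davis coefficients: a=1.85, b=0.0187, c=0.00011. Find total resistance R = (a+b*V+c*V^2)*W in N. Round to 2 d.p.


b*V = 0.0187 * 80 = 1.496
c*V^2 = 0.00011 * 6400 = 0.704
R_per_t = 1.85 + 1.496 + 0.704 = 4.05 N/t
R_total = 4.05 * 111 = 449.55 N

449.55


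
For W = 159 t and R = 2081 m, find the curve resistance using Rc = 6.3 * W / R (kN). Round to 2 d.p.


Rc = 6.3 * W / R
Rc = 6.3 * 159 / 2081
Rc = 1001.7 / 2081
Rc = 0.48 kN

0.48


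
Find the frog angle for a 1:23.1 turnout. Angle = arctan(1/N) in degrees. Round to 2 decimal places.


1/N = 1/23.1 = 0.04329
angle = arctan(0.04329) = 0.043263 rad
angle = 0.043263 * 180/pi = 2.48 degrees

2.48


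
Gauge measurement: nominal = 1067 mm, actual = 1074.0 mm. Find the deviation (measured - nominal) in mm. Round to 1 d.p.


Deviation = measured - nominal
Deviation = 1074.0 - 1067
Deviation = 7.0 mm

7.0


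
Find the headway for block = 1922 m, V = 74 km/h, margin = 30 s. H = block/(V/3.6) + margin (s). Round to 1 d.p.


V = 74 / 3.6 = 20.5556 m/s
Block traversal time = 1922 / 20.5556 = 93.5027 s
Headway = 93.5027 + 30
Headway = 123.5 s

123.5


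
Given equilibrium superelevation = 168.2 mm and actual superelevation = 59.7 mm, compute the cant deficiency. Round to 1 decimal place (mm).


Cant deficiency = equilibrium cant - actual cant
CD = 168.2 - 59.7
CD = 108.5 mm

108.5


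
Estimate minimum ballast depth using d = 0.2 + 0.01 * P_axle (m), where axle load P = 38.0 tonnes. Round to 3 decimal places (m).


d = 0.2 + 0.01 * 38.0
d = 0.2 + 0.38
d = 0.580 m

0.580


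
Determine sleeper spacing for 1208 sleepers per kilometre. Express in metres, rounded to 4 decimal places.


Spacing = 1000 m / number of sleepers
Spacing = 1000 / 1208
Spacing = 0.8278 m

0.8278


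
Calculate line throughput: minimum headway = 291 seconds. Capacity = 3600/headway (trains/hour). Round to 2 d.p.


Capacity = 3600 / headway
Capacity = 3600 / 291
Capacity = 12.37 trains/hour

12.37


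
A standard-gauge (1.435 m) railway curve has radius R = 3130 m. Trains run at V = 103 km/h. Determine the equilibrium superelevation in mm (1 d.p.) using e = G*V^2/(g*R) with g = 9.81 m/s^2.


Convert speed: V = 103 / 3.6 = 28.6111 m/s
Apply formula: e = 1.435 * 28.6111^2 / (9.81 * 3130)
e = 1.435 * 818.5957 / 30705.3
e = 0.038257 m = 38.3 mm

38.3


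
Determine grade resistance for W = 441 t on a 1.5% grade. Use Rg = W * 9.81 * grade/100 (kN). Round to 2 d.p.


Rg = W * 9.81 * grade / 100
Rg = 441 * 9.81 * 1.5 / 100
Rg = 4326.21 * 0.015
Rg = 64.89 kN

64.89


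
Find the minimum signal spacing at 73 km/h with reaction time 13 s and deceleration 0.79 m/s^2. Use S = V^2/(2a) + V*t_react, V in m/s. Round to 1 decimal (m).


V = 73 / 3.6 = 20.2778 m/s
Braking distance = 20.2778^2 / (2*0.79) = 260.2457 m
Sighting distance = 20.2778 * 13 = 263.6111 m
S = 260.2457 + 263.6111 = 523.9 m

523.9


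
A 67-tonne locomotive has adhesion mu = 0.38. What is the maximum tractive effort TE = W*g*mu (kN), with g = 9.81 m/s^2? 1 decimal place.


TE_max = W * g * mu
TE_max = 67 * 9.81 * 0.38
TE_max = 657.27 * 0.38
TE_max = 249.8 kN

249.8


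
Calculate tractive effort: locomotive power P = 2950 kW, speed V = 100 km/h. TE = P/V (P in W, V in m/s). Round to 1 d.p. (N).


Convert: P = 2950 kW = 2950000 W
V = 100 / 3.6 = 27.7778 m/s
TE = 2950000 / 27.7778
TE = 106200.0 N

106200.0


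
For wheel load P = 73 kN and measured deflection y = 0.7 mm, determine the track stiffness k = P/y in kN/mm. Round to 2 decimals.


Track stiffness k = P / y
k = 73 / 0.7
k = 104.29 kN/mm

104.29


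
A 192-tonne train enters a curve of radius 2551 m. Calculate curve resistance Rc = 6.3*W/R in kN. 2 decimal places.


Rc = 6.3 * W / R
Rc = 6.3 * 192 / 2551
Rc = 1209.6 / 2551
Rc = 0.47 kN

0.47


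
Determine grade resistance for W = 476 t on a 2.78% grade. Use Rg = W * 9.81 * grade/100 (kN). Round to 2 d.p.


Rg = W * 9.81 * grade / 100
Rg = 476 * 9.81 * 2.78 / 100
Rg = 4669.56 * 0.0278
Rg = 129.81 kN

129.81


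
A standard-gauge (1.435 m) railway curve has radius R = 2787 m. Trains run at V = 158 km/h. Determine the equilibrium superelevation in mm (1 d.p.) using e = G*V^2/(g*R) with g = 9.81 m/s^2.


Convert speed: V = 158 / 3.6 = 43.8889 m/s
Apply formula: e = 1.435 * 43.8889^2 / (9.81 * 2787)
e = 1.435 * 1926.2346 / 27340.47
e = 0.101101 m = 101.1 mm

101.1


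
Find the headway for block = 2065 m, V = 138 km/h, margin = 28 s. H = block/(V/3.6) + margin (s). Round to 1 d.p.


V = 138 / 3.6 = 38.3333 m/s
Block traversal time = 2065 / 38.3333 = 53.8696 s
Headway = 53.8696 + 28
Headway = 81.9 s

81.9


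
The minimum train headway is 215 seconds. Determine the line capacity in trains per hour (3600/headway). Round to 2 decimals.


Capacity = 3600 / headway
Capacity = 3600 / 215
Capacity = 16.74 trains/hour

16.74


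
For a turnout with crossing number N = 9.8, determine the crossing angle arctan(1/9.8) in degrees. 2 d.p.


1/N = 1/9.8 = 0.102041
angle = arctan(0.102041) = 0.101689 rad
angle = 0.101689 * 180/pi = 5.83 degrees

5.83


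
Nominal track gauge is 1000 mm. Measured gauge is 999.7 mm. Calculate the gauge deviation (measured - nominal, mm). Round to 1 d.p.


Deviation = measured - nominal
Deviation = 999.7 - 1000
Deviation = -0.3 mm

-0.3


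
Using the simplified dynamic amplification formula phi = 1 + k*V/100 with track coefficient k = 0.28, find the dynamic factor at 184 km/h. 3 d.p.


phi = 1 + k * V / 100
phi = 1 + 0.28 * 184 / 100
phi = 1 + 0.5152
phi = 1.515

1.515


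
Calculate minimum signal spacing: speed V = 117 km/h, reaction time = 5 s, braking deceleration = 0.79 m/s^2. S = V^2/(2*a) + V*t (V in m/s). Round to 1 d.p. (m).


V = 117 / 3.6 = 32.5 m/s
Braking distance = 32.5^2 / (2*0.79) = 668.5127 m
Sighting distance = 32.5 * 5 = 162.5 m
S = 668.5127 + 162.5 = 831.0 m

831.0


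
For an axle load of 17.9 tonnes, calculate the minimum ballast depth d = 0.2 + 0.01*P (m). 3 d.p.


d = 0.2 + 0.01 * 17.9
d = 0.2 + 0.179
d = 0.379 m

0.379


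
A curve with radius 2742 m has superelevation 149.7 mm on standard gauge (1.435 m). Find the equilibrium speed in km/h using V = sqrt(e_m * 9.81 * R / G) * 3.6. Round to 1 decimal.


Convert cant: e = 149.7 mm = 0.1497 m
V_ms = sqrt(0.1497 * 9.81 * 2742 / 1.435)
V_ms = sqrt(2806.120762) = 52.9728 m/s
V = 52.9728 * 3.6 = 190.7 km/h

190.7


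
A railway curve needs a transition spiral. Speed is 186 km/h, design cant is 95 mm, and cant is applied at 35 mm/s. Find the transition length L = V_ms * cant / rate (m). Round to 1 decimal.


Convert speed: V = 186 / 3.6 = 51.6667 m/s
L = 51.6667 * 95 / 35
L = 4908.3333 / 35
L = 140.2 m

140.2


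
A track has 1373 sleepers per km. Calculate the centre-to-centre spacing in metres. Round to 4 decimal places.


Spacing = 1000 m / number of sleepers
Spacing = 1000 / 1373
Spacing = 0.7283 m

0.7283


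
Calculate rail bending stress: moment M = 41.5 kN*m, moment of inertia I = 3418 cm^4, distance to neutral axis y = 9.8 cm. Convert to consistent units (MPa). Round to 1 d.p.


Convert units:
M = 41.5 kN*m = 41500000 N*mm
y = 9.8 cm = 98 mm
I = 3418 cm^4 = 34180000 mm^4
sigma = 41500000 * 98 / 34180000
sigma = 119.0 MPa

119.0


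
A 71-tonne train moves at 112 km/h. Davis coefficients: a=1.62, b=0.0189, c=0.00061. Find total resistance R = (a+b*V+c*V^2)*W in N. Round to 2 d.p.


b*V = 0.0189 * 112 = 2.1168
c*V^2 = 0.00061 * 12544 = 7.65184
R_per_t = 1.62 + 2.1168 + 7.65184 = 11.38864 N/t
R_total = 11.38864 * 71 = 808.59 N

808.59


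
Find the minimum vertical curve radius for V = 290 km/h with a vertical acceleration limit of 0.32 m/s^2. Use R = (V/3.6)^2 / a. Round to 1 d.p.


Convert speed: V = 290 / 3.6 = 80.5556 m/s
V^2 = 6489.1975 m^2/s^2
R_v = 6489.1975 / 0.32
R_v = 20278.7 m

20278.7


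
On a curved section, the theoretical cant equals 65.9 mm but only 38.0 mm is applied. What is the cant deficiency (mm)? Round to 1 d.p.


Cant deficiency = equilibrium cant - actual cant
CD = 65.9 - 38.0
CD = 27.9 mm

27.9


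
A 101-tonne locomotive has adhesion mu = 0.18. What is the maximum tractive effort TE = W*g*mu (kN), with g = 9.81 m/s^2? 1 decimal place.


TE_max = W * g * mu
TE_max = 101 * 9.81 * 0.18
TE_max = 990.81 * 0.18
TE_max = 178.3 kN

178.3


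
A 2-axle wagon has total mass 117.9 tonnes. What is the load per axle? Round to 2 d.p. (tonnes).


Load per axle = total weight / number of axles
Load = 117.9 / 2
Load = 58.95 tonnes

58.95


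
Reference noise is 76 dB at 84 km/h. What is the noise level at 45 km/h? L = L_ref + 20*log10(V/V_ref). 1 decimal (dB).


V/V_ref = 45 / 84 = 0.535714
log10(0.535714) = -0.271067
20 * -0.271067 = -5.4213
L = 76 + -5.4213 = 70.6 dB

70.6


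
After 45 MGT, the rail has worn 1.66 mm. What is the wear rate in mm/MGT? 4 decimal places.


Wear rate = total wear / cumulative tonnage
Rate = 1.66 / 45
Rate = 0.0369 mm/MGT

0.0369


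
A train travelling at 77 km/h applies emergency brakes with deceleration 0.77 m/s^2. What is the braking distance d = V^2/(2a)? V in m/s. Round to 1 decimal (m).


Convert speed: V = 77 / 3.6 = 21.3889 m/s
V^2 = 457.4846
d = 457.4846 / (2 * 0.77)
d = 457.4846 / 1.54
d = 297.1 m

297.1


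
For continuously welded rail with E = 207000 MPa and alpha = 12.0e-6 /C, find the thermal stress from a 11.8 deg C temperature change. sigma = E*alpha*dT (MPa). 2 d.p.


sigma = E * alpha * dT
sigma = 207000 * 12.0e-6 * 11.8
sigma = 2.484 * 11.8
sigma = 29.31 MPa

29.31
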